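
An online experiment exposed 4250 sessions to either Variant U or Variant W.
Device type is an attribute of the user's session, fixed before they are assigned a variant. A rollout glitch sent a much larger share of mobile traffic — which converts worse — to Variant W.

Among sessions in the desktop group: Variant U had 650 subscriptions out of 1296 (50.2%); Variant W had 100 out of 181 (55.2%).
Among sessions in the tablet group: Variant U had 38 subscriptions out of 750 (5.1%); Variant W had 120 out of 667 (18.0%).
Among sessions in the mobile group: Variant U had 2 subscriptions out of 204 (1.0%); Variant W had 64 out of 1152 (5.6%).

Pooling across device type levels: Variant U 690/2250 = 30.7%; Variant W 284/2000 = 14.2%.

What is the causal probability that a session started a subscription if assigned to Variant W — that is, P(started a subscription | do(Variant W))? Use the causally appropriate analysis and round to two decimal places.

0.27

Device type satisfies the back-door criterion: it is not a descendant of the variant, and it blocks the spurious path from variant to outcome. Adjusting for it (i.e., using the within-device type rates) gives the causal effect.
Standardising Variant W to the population device type mix: 0.348·100/181 + 0.333·120/667 + 0.319·64/1152 = 0.270.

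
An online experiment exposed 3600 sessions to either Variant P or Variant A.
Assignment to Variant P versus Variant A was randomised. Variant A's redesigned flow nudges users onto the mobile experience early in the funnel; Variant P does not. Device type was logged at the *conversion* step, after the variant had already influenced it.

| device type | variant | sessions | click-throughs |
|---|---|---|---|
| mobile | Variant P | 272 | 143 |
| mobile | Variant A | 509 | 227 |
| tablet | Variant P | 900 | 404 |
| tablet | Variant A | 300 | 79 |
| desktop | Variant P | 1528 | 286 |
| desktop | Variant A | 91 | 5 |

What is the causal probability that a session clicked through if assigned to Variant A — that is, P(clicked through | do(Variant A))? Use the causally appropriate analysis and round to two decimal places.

The device type-specific comparison favours Variant P throughout, but the pooled figures favour Variant A. The question is whether to condition on device type.
Device type is downstream of the variant. One should not condition on a consequence of treatment, so the overall rates are the right comparison.
So P(outcome | do(Variant A)) is just the pooled rate for Variant A: 311/900 = 0.346.

0.35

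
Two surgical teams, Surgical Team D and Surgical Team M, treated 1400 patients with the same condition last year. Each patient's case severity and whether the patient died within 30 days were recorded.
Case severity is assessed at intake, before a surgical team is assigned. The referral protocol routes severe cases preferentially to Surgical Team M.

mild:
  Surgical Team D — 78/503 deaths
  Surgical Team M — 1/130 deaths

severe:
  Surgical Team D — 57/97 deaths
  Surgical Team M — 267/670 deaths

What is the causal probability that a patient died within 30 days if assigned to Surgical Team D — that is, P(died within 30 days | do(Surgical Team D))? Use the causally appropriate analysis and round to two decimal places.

The stratified and pooled comparisons disagree (Surgical Team M wins within each case severity; Surgical Team D wins overall), so the answer turns on the causal role of case severity.
Case severity is set before the surgical team has any effect — it is not caused by the surgical team — and it independently drives the outcome. That makes it a confounder, so the causal comparison is within case severity levels.
Standardising Surgical Team D to the population case severity mix: 0.452·78/503 + 0.548·57/97 = 0.392.

0.39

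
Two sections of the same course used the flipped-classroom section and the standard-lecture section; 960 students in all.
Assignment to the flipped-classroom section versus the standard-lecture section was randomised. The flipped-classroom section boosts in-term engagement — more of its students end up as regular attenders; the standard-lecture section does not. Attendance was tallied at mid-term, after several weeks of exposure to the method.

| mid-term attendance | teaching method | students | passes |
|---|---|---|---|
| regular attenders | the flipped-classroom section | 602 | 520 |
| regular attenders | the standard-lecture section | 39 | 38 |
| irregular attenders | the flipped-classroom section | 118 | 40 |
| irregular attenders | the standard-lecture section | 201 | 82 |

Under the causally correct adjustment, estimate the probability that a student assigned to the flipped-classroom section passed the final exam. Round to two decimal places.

0.78

Because the teaching method influences mid-term attendance, mid-term attendance is a post-treatment mediator, not a confounder. Stratifying on it would bias the estimate; the causal effect is the crude pooled difference.
So P(outcome | do(the flipped-classroom section)) is just the pooled rate for the flipped-classroom section: 560/720 = 0.778.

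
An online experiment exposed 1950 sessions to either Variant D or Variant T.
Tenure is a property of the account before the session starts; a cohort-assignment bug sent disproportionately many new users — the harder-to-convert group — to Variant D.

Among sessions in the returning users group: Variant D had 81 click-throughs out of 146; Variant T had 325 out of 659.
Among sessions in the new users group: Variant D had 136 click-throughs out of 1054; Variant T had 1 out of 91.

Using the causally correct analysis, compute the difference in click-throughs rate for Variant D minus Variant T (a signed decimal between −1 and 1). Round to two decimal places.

Within every user tenure level Variant D has the higher rate, yet pooled Variant T does — Simpson's reversal.
User tenure satisfies the back-door criterion: it is not a descendant of the variant, and it blocks the spurious path from variant to outcome. Adjusting for it (i.e., using the within-user tenure rates) gives the causal effect.
Adjusting over the population distribution of user tenure: 0.413·(0.555−0.493) + 0.587·(0.129−0.011) = +0.095.

+0.09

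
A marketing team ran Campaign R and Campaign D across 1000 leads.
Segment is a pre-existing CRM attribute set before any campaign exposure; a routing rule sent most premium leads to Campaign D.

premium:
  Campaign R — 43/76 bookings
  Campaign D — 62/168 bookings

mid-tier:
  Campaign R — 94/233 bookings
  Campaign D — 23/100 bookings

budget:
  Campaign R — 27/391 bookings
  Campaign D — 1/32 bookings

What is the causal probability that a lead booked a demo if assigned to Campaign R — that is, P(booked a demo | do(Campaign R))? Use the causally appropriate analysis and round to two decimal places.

0.30

Campaign R is higher inside every customer segment stratum but Campaign D is higher in aggregate. Whether to stratify depends on how customer segment relates to the campaign.
Customer segment satisfies the back-door criterion: it is not a descendant of the campaign, and it blocks the spurious path from campaign to outcome. Adjusting for it (i.e., using the within-customer segment rates) gives the causal effect.
Standardising Campaign R to the population customer segment mix: 0.244·43/76 + 0.333·94/233 + 0.423·27/391 = 0.302.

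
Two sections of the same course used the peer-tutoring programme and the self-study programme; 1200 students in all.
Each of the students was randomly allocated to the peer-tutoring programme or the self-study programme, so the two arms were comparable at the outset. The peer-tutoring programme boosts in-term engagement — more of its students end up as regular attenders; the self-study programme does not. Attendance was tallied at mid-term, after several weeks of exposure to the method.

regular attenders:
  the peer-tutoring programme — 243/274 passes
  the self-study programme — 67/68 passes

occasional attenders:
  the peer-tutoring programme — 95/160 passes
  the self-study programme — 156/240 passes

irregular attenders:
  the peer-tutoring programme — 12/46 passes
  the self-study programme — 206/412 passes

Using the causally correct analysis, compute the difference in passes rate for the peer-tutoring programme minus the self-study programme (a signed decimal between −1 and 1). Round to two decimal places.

+0.13

the self-study programme is higher inside every mid-term attendance stratum but the peer-tutoring programme is higher in aggregate. Whether to stratify depends on how mid-term attendance relates to the teaching method.
Mid-term attendance here is a post-treatment variable shaped by the teaching method; conditioning on it would introduce bias rather than remove it. The overall comparison is the causal one.
The causal difference is the pooled difference: 0.729 − 0.596 = +0.133.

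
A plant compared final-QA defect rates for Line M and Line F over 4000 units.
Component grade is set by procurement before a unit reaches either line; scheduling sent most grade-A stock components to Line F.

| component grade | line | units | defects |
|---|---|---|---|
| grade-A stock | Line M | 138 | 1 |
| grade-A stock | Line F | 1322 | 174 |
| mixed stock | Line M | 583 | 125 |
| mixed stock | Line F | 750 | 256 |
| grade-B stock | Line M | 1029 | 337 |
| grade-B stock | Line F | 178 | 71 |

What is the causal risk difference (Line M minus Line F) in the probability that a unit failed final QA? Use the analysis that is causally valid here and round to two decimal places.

Component grade is set before the line has any effect — it is not caused by the line — and it independently drives the outcome. That makes it a confounder, so the causal comparison is within component grade levels.
Adjusting over the population distribution of component grade: 0.365·(0.007−0.132) + 0.333·(0.214−0.341) + 0.302·(0.328−0.399) = -0.109.

-0.11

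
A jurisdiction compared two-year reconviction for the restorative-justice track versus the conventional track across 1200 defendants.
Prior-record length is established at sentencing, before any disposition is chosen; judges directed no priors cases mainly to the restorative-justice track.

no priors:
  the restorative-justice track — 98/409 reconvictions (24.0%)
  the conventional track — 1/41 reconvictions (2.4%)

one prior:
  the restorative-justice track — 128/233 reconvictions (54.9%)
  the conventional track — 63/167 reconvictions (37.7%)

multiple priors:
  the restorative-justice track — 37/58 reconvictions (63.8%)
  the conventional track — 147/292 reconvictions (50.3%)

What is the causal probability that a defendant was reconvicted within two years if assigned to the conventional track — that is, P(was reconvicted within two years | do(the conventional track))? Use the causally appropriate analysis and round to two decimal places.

0.28

the conventional track is lower inside every prior-record length stratum but the restorative-justice track is lower in aggregate. Whether to stratify depends on how prior-record length relates to the disposition.
Prior-record length satisfies the back-door criterion: it is not a descendant of the disposition, and it blocks the spurious path from disposition to outcome. Adjusting for it (i.e., using the within-prior-record length rates) gives the causal effect.
Standardising the conventional track to the population prior-record length mix: 0.375·1/41 + 0.333·63/167 + 0.292·147/292 = 0.282.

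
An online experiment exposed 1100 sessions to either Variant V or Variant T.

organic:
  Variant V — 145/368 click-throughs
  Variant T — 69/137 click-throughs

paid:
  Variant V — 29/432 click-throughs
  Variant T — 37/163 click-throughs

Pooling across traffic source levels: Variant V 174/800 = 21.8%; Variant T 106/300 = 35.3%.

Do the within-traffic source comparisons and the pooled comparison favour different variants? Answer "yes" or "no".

Within each traffic source level (organic 39.4% vs 50.4%; paid 6.7% vs 22.7%), Variant T has the higher rate every time. Pooled: 21.8% vs 35.3% — Variant T has the higher rate overall. They agree.

no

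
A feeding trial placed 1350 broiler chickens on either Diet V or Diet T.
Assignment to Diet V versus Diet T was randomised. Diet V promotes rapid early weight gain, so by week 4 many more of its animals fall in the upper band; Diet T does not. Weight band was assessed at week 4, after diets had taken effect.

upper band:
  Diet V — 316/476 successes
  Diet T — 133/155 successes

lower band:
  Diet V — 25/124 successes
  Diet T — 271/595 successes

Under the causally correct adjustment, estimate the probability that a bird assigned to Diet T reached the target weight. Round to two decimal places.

The week-4 weight band-specific comparison favours Diet T throughout, but the pooled figures favour Diet V. The question is whether to condition on week-4 weight band.
The distribution of week-4 weight band is itself part of what the diet does — it is an intermediate outcome. Holding it fixed would remove that part of the effect; the total effect is the pooled difference.
So P(outcome | do(Diet T)) is just the pooled rate for Diet T: 404/750 = 0.539.

0.54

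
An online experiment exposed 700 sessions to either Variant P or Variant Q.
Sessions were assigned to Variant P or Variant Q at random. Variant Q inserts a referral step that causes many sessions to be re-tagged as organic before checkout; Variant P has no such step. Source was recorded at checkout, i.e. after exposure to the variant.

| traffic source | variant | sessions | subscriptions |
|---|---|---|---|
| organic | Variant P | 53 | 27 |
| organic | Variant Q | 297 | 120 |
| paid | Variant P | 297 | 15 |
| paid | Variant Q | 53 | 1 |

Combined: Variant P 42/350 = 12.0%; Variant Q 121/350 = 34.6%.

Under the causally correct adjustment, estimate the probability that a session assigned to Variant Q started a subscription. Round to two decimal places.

The traffic source-specific comparison favours Variant P throughout, but the pooled figures favour Variant Q. The question is whether to condition on traffic source.
Traffic source lies on the pathway variant → traffic source → outcome, so adjusting for it blocks the indirect effect. For the total causal effect of variant, use the unadjusted pooled rates.
So P(outcome | do(Variant Q)) is just the pooled rate for Variant Q: 121/350 = 0.346.

0.35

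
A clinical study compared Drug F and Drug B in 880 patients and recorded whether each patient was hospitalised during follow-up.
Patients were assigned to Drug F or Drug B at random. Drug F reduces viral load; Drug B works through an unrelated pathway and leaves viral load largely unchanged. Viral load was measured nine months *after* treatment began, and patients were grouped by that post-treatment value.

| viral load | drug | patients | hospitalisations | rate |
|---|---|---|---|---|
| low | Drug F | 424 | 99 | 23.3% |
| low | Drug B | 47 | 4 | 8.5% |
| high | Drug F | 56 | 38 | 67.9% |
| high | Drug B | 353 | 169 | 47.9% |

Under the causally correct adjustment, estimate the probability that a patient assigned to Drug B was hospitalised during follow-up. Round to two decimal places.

0.43

Viral load lies on the pathway drug → viral load → outcome, so adjusting for it blocks the indirect effect. For the total causal effect of drug, use the unadjusted pooled rates.
So P(outcome | do(Drug B)) is just the pooled rate for Drug B: 173/400 = 0.432.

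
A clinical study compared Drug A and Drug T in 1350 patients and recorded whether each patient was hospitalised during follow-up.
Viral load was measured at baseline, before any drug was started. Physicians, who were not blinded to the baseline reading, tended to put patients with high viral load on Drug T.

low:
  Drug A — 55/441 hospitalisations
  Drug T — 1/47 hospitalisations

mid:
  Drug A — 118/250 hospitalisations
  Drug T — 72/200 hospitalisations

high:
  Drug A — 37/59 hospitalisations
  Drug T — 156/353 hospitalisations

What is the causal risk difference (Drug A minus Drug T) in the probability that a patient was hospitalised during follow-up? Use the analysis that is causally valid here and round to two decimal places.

+0.13

Within every viral load level Drug T has the lower rate, yet pooled Drug A does — Simpson's reversal.
Nothing the drug does changes viral load; the imbalance is an allocation artefact. With viral load also predicting the outcome, the pooled figure is confounded, and the within-stratum comparison is the causal one.
Adjusting over the population distribution of viral load: 0.361·(0.125−0.021) + 0.333·(0.472−0.360) + 0.305·(0.627−0.442) = +0.131.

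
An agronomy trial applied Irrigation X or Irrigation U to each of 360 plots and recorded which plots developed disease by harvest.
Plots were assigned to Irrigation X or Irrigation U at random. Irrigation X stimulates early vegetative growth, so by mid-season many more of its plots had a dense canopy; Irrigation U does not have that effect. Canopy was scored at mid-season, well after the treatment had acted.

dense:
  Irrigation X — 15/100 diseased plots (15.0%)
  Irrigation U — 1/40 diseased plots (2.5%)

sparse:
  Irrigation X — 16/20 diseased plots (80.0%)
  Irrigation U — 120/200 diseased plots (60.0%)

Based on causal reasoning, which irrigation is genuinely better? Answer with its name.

Irrigation X

The distribution of mid-season canopy is itself part of what the irrigation does — it is an intermediate outcome. Holding it fixed would remove that part of the effect; the total effect is the pooled difference.
Pooled: Irrigation X 25.8% vs Irrigation U 50.4%; Irrigation X is lower overall.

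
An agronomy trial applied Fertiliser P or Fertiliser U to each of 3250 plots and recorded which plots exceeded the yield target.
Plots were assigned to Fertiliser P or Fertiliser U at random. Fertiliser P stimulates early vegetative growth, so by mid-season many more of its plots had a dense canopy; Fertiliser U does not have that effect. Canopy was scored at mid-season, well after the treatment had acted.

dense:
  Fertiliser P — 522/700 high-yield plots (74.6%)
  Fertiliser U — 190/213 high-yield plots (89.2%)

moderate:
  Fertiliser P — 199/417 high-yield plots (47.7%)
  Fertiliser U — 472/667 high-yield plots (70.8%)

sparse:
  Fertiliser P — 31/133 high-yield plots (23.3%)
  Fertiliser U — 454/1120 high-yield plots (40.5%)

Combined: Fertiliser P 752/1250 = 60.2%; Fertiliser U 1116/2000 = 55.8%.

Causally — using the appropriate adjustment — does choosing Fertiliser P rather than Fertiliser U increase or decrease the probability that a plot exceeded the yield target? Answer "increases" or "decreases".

The stratified and pooled comparisons disagree (Fertiliser U wins within each mid-season canopy; Fertiliser P wins overall), so the answer turns on the causal role of mid-season canopy.
Because the fertiliser influences mid-season canopy, mid-season canopy is a post-treatment mediator, not a confounder. Stratifying on it would bias the estimate; the causal effect is the crude pooled difference.
Pooled: Fertiliser P 60.2% vs Fertiliser U 55.8%; Fertiliser P is higher overall.

increases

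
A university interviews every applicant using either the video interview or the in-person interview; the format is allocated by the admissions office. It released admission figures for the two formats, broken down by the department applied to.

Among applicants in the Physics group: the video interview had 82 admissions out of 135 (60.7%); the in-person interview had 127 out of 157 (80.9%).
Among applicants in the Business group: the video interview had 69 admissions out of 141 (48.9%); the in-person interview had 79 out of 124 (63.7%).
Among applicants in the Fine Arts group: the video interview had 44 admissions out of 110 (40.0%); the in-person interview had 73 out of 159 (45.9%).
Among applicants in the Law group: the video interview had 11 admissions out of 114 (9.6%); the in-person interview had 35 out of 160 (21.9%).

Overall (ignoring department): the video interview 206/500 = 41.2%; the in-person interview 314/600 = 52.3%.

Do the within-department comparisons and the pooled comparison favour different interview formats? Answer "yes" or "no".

Within each department level (Physics 60.7% vs 80.9%; Business 48.9% vs 63.7%; Fine Arts 40.0% vs 45.9%; Law 9.6% vs 21.9%), the in-person interview has the higher rate every time. Pooled: 41.2% vs 52.3% — the in-person interview has the higher rate overall. They agree.

no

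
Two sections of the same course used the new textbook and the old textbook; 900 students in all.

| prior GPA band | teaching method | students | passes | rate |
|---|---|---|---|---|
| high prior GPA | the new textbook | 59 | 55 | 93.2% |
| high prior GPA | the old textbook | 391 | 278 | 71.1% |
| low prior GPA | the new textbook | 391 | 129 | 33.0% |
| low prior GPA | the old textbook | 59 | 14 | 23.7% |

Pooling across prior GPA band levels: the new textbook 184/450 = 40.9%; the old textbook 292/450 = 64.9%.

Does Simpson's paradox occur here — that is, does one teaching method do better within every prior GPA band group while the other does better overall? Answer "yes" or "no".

yes

Within each prior GPA band level (high prior GPA 93.2% vs 71.1%; low prior GPA 33.0% vs 23.7%), the new textbook has the higher rate every time. Pooled: 40.9% vs 64.9% — the old textbook has the higher rate overall. The two comparisons disagree.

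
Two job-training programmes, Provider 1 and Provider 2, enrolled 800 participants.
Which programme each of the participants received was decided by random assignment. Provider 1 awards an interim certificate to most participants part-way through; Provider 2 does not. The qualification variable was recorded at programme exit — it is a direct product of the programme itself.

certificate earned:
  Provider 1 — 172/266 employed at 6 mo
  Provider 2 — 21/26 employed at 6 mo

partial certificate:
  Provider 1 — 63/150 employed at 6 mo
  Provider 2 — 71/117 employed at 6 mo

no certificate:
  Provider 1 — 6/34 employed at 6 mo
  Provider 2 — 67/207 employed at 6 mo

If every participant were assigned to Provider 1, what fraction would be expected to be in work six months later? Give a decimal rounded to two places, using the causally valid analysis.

0.54

The stratified and pooled comparisons disagree (Provider 2 wins within each qualification attained during the programme; Provider 1 wins overall), so the answer turns on the causal role of qualification attained during the programme.
Stratifying would compare programmes among participants the programmes themselves sorted into qualification attained during the programme groups — a form of selection on an intermediate. The unconditioned pooled rates give the total causal effect.
So P(outcome | do(Provider 1)) is just the pooled rate for Provider 1: 241/450 = 0.536.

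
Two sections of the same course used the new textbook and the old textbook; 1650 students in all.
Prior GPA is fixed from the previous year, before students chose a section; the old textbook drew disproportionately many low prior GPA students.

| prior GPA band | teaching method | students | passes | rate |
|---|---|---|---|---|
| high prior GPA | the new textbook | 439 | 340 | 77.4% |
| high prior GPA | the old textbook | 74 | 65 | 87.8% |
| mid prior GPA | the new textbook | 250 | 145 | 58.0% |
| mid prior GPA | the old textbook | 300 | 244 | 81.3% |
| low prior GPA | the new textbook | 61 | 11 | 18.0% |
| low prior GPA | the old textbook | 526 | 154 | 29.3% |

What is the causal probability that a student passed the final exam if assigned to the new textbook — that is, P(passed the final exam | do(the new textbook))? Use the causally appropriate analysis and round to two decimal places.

Since prior GPA band is a pre-existing factor (not a product of the teaching method) and it affects the outcome on its own, it is a confounder. The stratified rates, not the pooled rate, identify the causal effect.
Standardising the new textbook to the population prior GPA band mix: 0.311·340/439 + 0.333·145/250 + 0.356·11/61 = 0.498.

0.50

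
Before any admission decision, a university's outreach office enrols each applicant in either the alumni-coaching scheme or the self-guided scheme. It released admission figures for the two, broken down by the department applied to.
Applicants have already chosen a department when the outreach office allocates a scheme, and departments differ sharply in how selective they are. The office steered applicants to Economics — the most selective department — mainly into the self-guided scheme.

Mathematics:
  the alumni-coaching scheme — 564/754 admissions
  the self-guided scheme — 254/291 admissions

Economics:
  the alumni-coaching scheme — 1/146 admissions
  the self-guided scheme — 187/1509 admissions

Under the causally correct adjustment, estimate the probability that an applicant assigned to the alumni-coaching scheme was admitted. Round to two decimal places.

0.29

Department is set before the outreach scheme has any effect — it is not caused by the outreach scheme — and it independently drives the outcome. That makes it a confounder, so the causal comparison is within department levels.
Standardising the alumni-coaching scheme to the population department mix: 0.387·564/754 + 0.613·1/146 = 0.294.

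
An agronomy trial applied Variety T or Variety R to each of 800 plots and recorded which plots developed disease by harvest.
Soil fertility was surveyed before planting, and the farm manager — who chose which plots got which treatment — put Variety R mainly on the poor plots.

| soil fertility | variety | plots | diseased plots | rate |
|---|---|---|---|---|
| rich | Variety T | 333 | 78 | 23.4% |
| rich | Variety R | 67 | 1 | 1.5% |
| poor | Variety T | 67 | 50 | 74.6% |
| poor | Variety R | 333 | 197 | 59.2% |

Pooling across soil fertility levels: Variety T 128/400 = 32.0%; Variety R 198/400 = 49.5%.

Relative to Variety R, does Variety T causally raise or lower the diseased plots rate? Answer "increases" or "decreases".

Soil fertility differs across varietys for reasons unrelated to any effect of the variety itself, and it separately predicts the outcome — a classic confounder. We must compare within soil fertility levels.
Within each level — rich: 23.4% vs 1.5%; poor: 74.6% vs 59.2% — Variety R is lower every time.

increases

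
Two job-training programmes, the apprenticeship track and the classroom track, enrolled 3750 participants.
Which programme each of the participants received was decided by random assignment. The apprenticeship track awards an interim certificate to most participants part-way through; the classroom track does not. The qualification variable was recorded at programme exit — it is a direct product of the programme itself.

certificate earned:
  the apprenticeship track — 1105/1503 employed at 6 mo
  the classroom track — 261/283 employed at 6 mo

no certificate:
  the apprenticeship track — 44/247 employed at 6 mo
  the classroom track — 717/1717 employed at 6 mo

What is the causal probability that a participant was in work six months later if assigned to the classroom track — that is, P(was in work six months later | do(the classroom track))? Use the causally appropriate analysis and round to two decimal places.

The stratified and pooled comparisons disagree (the classroom track wins within each qualification attained during the programme; the apprenticeship track wins overall), so the answer turns on the causal role of qualification attained during the programme.
The distribution of qualification attained during the programme is itself part of what the programme does — it is an intermediate outcome. Holding it fixed would remove that part of the effect; the total effect is the pooled difference.
So P(outcome | do(the classroom track)) is just the pooled rate for the classroom track: 978/2000 = 0.489.

0.49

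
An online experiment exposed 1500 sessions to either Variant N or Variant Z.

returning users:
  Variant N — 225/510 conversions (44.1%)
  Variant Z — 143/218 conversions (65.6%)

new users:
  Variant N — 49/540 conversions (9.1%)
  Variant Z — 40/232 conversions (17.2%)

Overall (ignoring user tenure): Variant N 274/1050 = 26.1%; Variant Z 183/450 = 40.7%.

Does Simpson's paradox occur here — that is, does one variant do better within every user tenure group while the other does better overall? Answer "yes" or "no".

Within each user tenure level (returning users 44.1% vs 65.6%; new users 9.1% vs 17.2%), Variant Z has the higher rate every time. Pooled: 26.1% vs 40.7% — Variant Z has the higher rate overall. They agree.

no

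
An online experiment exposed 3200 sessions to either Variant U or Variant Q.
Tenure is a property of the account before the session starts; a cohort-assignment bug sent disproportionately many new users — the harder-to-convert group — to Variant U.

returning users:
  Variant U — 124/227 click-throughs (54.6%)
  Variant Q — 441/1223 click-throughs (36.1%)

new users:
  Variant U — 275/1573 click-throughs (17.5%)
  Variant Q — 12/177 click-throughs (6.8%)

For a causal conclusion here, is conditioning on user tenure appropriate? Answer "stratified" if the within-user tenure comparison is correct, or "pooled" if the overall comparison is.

Here user tenure is a common cause — it drives both which variant a case falls under and the outcome. The crude comparison mixes populations; the stratum-specific rates are the causally relevant ones.
Within each level — returning users: 54.6% vs 36.1%; new users: 17.5% vs 6.8% — Variant U is higher every time.

stratified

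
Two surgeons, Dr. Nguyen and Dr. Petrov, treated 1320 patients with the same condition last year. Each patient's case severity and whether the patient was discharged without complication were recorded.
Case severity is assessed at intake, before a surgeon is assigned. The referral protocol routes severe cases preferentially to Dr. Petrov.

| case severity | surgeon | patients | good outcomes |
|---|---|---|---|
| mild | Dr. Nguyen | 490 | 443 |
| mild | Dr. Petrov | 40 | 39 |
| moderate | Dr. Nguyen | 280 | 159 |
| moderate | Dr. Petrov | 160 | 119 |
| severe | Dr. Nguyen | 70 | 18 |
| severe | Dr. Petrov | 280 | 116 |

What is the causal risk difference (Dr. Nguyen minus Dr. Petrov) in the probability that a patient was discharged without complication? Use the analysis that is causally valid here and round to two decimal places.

-0.13

Case severity is set before the surgeon has any effect — it is not caused by the surgeon — and it independently drives the outcome. That makes it a confounder, so the causal comparison is within case severity levels.
Adjusting over the population distribution of case severity: 0.402·(0.904−0.975) + 0.333·(0.568−0.744) + 0.265·(0.257−0.414) = -0.129.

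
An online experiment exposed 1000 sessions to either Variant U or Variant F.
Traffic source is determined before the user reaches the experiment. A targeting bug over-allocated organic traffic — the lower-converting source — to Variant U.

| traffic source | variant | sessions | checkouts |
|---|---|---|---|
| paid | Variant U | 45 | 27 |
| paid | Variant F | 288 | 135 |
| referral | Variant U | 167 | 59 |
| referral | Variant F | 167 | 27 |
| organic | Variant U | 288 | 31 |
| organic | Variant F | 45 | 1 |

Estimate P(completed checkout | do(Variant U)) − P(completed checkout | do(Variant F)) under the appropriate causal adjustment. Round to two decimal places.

The imbalance in traffic source arose from how sessions were allocated, not from anything the variant did; and traffic source independently affects the outcome. The pooled gap is confounded — condition on traffic source.
Adjusting over the population distribution of traffic source: 0.333·(0.600−0.469) + 0.334·(0.353−0.162) + 0.333·(0.108−0.022) = +0.136.

+0.14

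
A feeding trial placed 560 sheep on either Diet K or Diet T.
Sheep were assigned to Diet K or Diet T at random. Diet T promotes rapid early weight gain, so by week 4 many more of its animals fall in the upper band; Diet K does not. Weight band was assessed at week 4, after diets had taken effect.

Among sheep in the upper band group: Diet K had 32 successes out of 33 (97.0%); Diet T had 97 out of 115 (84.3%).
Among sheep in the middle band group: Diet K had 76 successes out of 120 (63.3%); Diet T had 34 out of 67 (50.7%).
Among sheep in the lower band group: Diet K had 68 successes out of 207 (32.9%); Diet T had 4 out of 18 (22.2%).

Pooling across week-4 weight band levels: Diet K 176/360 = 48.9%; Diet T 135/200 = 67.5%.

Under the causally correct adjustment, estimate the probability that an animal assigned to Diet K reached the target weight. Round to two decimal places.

0.49

Stratifying would compare diets among sheep the diets themselves sorted into week-4 weight band groups — a form of selection on an intermediate. The unconditioned pooled rates give the total causal effect.
So P(outcome | do(Diet K)) is just the pooled rate for Diet K: 176/360 = 0.489.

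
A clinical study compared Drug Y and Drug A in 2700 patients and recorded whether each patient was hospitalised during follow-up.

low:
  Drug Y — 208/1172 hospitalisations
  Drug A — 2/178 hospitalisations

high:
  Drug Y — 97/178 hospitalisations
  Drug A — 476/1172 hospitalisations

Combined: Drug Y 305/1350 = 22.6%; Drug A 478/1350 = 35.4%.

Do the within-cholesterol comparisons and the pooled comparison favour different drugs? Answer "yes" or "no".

Within each cholesterol level (low 17.7% vs 1.1%; high 54.5% vs 40.6%), Drug A has the lower rate every time. Pooled: 22.6% vs 35.4% — Drug Y has the lower rate overall. The two comparisons disagree.

yes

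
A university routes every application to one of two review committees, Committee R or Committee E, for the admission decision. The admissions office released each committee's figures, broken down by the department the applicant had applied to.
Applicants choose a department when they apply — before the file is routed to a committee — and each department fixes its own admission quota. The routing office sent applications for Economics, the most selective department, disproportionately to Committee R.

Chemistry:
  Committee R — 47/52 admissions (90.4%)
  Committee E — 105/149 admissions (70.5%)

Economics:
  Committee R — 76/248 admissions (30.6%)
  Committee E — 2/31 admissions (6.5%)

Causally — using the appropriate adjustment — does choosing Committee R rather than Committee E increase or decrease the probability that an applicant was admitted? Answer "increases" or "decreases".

Within every department level Committee R has the higher rate, yet pooled Committee E does — Simpson's reversal.
Nothing the review committee does changes department; the imbalance is an allocation artefact. With department also predicting the outcome, the pooled figure is confounded, and the within-stratum comparison is the causal one.
Within each level — Chemistry: 90.4% vs 70.5%; Economics: 30.6% vs 6.5% — Committee R is higher every time.

increases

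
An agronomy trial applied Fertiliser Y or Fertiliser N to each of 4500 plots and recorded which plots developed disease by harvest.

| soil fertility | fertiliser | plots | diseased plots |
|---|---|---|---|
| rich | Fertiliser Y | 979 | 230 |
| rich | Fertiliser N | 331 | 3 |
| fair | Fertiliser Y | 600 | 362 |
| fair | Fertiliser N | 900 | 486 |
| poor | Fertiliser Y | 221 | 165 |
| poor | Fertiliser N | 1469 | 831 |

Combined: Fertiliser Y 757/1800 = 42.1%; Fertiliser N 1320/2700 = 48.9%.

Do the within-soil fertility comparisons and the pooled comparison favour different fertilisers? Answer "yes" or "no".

yes

Within each soil fertility level (rich 23.5% vs 0.9%; fair 60.3% vs 54.0%; poor 74.7% vs 56.6%), Fertiliser N has the lower rate every time. Pooled: 42.1% vs 48.9% — Fertiliser Y has the lower rate overall. The two comparisons disagree.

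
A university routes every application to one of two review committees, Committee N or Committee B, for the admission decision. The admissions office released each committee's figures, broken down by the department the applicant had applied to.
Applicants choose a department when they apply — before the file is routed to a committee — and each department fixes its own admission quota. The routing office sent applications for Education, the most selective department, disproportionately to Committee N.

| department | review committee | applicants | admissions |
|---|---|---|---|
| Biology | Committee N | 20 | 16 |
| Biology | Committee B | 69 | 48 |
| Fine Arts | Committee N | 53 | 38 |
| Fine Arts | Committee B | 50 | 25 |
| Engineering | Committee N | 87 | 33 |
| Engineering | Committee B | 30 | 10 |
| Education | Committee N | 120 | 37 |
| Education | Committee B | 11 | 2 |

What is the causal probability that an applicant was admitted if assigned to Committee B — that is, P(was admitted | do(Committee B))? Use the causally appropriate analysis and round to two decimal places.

0.40

The department-specific comparison favours Committee N throughout, but the pooled figures favour Committee B. The question is whether to condition on department.
The imbalance in department arose from how applicants were allocated, not from anything the review committee did; and department independently affects the outcome. The pooled gap is confounded — condition on department.
Standardising Committee B to the population department mix: 0.202·48/69 + 0.234·25/50 + 0.266·10/30 + 0.298·2/11 = 0.401.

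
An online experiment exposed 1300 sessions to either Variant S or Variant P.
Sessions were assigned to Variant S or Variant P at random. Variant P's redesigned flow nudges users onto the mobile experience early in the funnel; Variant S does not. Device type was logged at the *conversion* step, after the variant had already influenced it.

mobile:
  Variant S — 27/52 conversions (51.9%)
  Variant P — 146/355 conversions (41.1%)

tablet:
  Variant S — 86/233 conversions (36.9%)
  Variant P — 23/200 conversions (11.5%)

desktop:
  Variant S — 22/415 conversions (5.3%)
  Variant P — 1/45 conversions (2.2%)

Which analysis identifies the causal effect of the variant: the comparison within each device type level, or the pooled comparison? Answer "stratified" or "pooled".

pooled

The distribution of device type is itself part of what the variant does — it is an intermediate outcome. Holding it fixed would remove that part of the effect; the total effect is the pooled difference.
Pooled: Variant S 19.3% vs Variant P 28.3%; Variant P is higher overall.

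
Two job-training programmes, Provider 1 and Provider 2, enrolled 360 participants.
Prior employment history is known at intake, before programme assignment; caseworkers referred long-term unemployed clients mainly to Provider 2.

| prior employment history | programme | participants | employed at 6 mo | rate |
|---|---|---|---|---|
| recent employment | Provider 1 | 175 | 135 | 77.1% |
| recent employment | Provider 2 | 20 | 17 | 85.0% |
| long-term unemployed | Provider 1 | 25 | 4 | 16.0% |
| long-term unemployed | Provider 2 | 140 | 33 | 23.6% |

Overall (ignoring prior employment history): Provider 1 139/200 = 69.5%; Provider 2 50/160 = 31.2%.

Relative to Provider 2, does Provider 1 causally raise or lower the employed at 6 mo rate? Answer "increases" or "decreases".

The stratified and pooled comparisons disagree (Provider 2 wins within each prior employment history; Provider 1 wins overall), so the answer turns on the causal role of prior employment history.
Prior employment history satisfies the back-door criterion: it is not a descendant of the programme, and it blocks the spurious path from programme to outcome. Adjusting for it (i.e., using the within-prior employment history rates) gives the causal effect.
Within each level — recent employment: 77.1% vs 85.0%; long-term unemployed: 16.0% vs 23.6% — Provider 2 is higher every time.

decreases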